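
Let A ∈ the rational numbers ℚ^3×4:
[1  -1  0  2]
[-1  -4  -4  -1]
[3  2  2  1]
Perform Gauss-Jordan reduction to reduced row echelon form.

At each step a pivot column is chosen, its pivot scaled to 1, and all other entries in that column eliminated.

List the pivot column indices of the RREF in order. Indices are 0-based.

pivot(0,0)=1: scale R0 → (1, -1, 0, 2)
  clear (1,0): R1 −= (-1)R0 → (0, -5, -4, 1)
  clear (2,0): R2 −= (3)R0 → (0, 5, 2, -5)
pivot(1,1)=-5: scale R1 → (0, 1, 4/5, -1/5)
  clear (0,1): R0 −= (-1)R1 → (1, 0, 4/5, 9/5)
  clear (2,1): R2 −= (5)R1 → (0, 0, -2, -4)
pivot(2,2)=-2: scale R2 → (0, 0, 1, 2)
  clear (0,2): R0 −= (4/5)R2 → (1, 0, 0, 1/5)
  clear (1,2): R1 −= (4/5)R2 → (0, 1, 0, -9/5)

pivot columns: 0, 1, 2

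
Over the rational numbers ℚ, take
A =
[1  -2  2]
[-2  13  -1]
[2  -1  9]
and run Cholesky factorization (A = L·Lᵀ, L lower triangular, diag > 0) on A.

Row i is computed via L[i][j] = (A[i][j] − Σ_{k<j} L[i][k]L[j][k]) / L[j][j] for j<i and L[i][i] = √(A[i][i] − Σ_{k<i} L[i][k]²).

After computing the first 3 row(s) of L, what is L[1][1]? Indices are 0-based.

Step 1: L[0][0] = √(1) = 1.
  L[1][0] = (-2) / L[0][0] = -2.
Step 2: L[1][1] = √(9) = 3.
  L[2][0] = (2) / L[0][0] = 2.
  L[2][1] = (3) / L[1][1] = 1.
Step 3: L[2][2] = √(4) = 2.

L[1][1] = 3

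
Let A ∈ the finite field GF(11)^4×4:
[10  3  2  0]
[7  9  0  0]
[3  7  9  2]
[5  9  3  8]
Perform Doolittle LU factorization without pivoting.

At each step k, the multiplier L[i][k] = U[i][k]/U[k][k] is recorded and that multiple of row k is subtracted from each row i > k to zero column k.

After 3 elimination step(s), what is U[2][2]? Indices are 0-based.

U[2][2] = 9

k=0: U[0][0]=10
  eliminate (1,0): mult=4, new row 1: (0, 8, 3, 0); set L[1][0]=4
  eliminate (2,0): mult=8, new row 2: (0, 5, 4, 2); set L[2][0]=8
  eliminate (3,0): mult=6, new row 3: (0, 2, 2, 8); set L[3][0]=6
k=1: U[1][1]=8
  eliminate (2,1): mult=2, new row 2: (0, 0, 9, 2); set L[2][1]=2
  eliminate (3,1): mult=3, new row 3: (0, 0, 4, 8); set L[3][1]=3
k=2: U[2][2]=9
  eliminate (3,2): mult=9, new row 3: (0, 0, 0, 1); set L[3][2]=9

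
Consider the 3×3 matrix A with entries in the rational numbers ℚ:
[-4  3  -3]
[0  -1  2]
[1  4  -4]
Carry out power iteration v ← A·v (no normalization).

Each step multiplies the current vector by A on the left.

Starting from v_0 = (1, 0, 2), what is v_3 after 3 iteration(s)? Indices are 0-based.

v_3 = (-448, 86, -135)

v_0 = (1, 0, 2).
v_1 = A·v_0 = (-10, 4, -7).
v_2 = A·v_1 = (73, -18, 34).
v_3 = A·v_2 = (-448, 86, -135).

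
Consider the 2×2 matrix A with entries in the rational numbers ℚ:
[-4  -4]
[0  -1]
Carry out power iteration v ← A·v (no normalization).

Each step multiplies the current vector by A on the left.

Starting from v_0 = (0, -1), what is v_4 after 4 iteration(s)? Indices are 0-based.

v_0 = (0, -1).
v_1 = A·v_0 = (4, 1).
v_2 = A·v_1 = (-20, -1).
v_3 = A·v_2 = (84, 1).
v_4 = A·v_3 = (-340, -1).

v_4 = (-340, -1)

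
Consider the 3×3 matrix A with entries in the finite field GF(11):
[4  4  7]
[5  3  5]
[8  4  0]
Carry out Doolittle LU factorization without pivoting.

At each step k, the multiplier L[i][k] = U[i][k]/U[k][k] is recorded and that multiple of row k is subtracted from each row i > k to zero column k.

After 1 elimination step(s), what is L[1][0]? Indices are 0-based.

L[1][0] = 4

[col 0] pivot 4
  R1 -= 4*R0 → (0, 9, 10)  (L[1][0] := 4)
  R2 -= 2*R0 → (0, 7, 8)  (L[2][0] := 2)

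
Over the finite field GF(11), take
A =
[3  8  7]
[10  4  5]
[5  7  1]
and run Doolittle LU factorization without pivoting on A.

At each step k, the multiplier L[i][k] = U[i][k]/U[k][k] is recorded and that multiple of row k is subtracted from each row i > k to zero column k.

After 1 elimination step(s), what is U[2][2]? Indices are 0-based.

k=0: U[0][0]=3
  eliminate (1,0): mult=7, new row 1: (0, 3, 0); set L[1][0]=7
  eliminate (2,0): mult=9, new row 2: (0, 1, 4); set L[2][0]=9

U[2][2] = 4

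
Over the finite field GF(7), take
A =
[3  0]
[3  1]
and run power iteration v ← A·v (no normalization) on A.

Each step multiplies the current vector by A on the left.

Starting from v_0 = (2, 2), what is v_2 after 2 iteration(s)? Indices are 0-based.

v_0 = (2, 2).
v_1 = A·v_0 = (6, 1).
v_2 = A·v_1 = (4, 5).

v_2 = (4, 5)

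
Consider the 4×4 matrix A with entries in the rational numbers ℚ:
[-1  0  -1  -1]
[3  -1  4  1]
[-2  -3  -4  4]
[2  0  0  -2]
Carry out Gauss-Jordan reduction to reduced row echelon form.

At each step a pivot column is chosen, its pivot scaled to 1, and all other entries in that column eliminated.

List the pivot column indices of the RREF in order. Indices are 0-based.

pivot columns: 0, 1, 2, 3

pivot(0,0)=-1: scale R0 → (1, 0, 1, 1)
  clear (1,0): R1 −= (3)R0 → (0, -1, 1, -2)
  clear (2,0): R2 −= (-2)R0 → (0, -3, -2, 6)
  clear (3,0): R3 −= (2)R0 → (0, 0, -2, -4)
pivot(1,1)=-1: scale R1 → (0, 1, -1, 2)
  clear (2,1): R2 −= (-3)R1 → (0, 0, -5, 12)
pivot(2,2)=-5: scale R2 → (0, 0, 1, -12/5)
  clear (0,2): R0 −= (1)R2 → (1, 0, 0, 17/5)
  clear (1,2): R1 −= (-1)R2 → (0, 1, 0, -2/5)
  clear (3,2): R3 −= (-2)R2 → (0, 0, 0, -44/5)
pivot(3,3)=-44/5: scale R3 → (0, 0, 0, 1)
  clear (0,3): R0 −= (17/5)R3 → (1, 0, 0, 0)
  clear (1,3): R1 −= (-2/5)R3 → (0, 1, 0, 0)
  clear (2,3): R2 −= (-12/5)R3 → (0, 0, 1, 0)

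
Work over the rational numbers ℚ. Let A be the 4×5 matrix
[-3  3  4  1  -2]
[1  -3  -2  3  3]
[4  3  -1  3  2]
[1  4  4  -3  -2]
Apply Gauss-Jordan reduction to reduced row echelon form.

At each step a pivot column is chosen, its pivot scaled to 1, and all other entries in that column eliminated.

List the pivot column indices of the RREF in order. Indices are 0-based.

[1] R0 /= -3  ⇒  (1, -1, -4/3, -1/3, 2/3)
     R1 -= 1·R0  ⇒  (0, -2, -2/3, 10/3, 7/3)
     R2 -= 4·R0  ⇒  (0, 7, 13/3, 13/3, -2/3)
     R3 -= 1·R0  ⇒  (0, 5, 16/3, -8/3, -8/3)
[2] R1 /= -2  ⇒  (0, 1, 1/3, -5/3, -7/6)
     R0 -= -1·R1  ⇒  (1, 0, -1, -2, -1/2)
     R2 -= 7·R1  ⇒  (0, 0, 2, 16, 15/2)
     R3 -= 5·R1  ⇒  (0, 0, 11/3, 17/3, 19/6)
[3] R2 /= 2  ⇒  (0, 0, 1, 8, 15/4)
     R0 -= -1·R2  ⇒  (1, 0, 0, 6, 13/4)
     R1 -= 1/3·R2  ⇒  (0, 1, 0, -13/3, -29/12)
     R3 -= 11/3·R2  ⇒  (0, 0, 0, -71/3, -127/12)
[4] R3 /= -71/3  ⇒  (0, 0, 0, 1, 127/284)
     R0 -= 6·R3  ⇒  (1, 0, 0, 0, 161/284)
     R1 -= -13/3·R3  ⇒  (0, 1, 0, 0, -34/71)
     R2 -= 8·R3  ⇒  (0, 0, 1, 0, 49/284)

pivot columns: 0, 1, 2, 3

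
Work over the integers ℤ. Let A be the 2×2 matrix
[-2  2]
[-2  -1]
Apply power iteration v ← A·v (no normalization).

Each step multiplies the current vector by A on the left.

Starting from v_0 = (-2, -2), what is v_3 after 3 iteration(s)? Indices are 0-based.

v_3 = (-36, -18)

v_0 = (-2, -2).
v_1 = A·v_0 = (0, 6).
v_2 = A·v_1 = (12, -6).
v_3 = A·v_2 = (-36, -18).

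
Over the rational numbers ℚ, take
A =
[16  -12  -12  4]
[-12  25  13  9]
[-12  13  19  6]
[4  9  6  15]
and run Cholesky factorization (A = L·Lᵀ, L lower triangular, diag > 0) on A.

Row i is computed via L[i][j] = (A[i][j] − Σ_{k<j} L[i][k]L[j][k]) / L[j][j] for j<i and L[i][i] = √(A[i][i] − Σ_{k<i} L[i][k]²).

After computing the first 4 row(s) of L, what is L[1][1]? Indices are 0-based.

L[1][1] = 4

Step 1: L[0][0] = √(16) = 4.
  L[1][0] = (-12) / L[0][0] = -3.
Step 2: L[1][1] = √(16) = 4.
  L[2][0] = (-12) / L[0][0] = -3.
  L[2][1] = (4) / L[1][1] = 1.
Step 3: L[2][2] = √(9) = 3.
  L[3][0] = (4) / L[0][0] = 1.
  L[3][1] = (12) / L[1][1] = 3.
  L[3][2] = (6) / L[2][2] = 2.
Step 4: L[3][3] = √(1) = 1.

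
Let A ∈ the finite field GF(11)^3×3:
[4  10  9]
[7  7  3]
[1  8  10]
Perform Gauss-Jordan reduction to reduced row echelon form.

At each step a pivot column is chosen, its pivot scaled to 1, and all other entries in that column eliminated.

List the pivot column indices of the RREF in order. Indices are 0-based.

pivot(0,0)=4: scale R0 → (1, 8, 5)
  clear (1,0): R1 −= (7)R0 → (0, 6, 1)
  clear (2,0): R2 −= (1)R0 → (0, 0, 5)
pivot(1,1)=6: scale R1 → (0, 1, 2)
  clear (0,1): R0 −= (8)R1 → (1, 0, 0)
pivot(2,2)=5: scale R2 → (0, 0, 1)
  clear (1,2): R1 −= (2)R2 → (0, 1, 0)

pivot columns: 0, 1, 2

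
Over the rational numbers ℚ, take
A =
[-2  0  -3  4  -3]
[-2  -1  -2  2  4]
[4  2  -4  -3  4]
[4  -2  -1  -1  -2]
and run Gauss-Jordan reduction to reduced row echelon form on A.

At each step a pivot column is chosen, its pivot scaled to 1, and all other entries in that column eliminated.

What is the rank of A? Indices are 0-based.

step 1: normalize row 0 (÷-2) = (1, 0, 3/2, -2, 3/2)
  row 1: subtract -2×row0 = (0, -1, 1, -2, 7)
  row 2: subtract 4×row0 = (0, 2, -10, 5, -2)
  row 3: subtract 4×row0 = (0, -2, -7, 7, -8)
step 2: normalize row 1 (÷-1) = (0, 1, -1, 2, -7)
  row 2: subtract 2×row1 = (0, 0, -8, 1, 12)
  row 3: subtract -2×row1 = (0, 0, -9, 11, -22)
step 3: normalize row 2 (÷-8) = (0, 0, 1, -1/8, -3/2)
  row 0: subtract 3/2×row2 = (1, 0, 0, -29/16, 15/4)
  row 1: subtract -1×row2 = (0, 1, 0, 15/8, -17/2)
  row 3: subtract -9×row2 = (0, 0, 0, 79/8, -71/2)
step 4: normalize row 3 (÷79/8) = (0, 0, 0, 1, -284/79)
  row 0: subtract -29/16×row3 = (1, 0, 0, 0, -437/158)
  row 1: subtract 15/8×row3 = (0, 1, 0, 0, -139/79)
  row 2: subtract -1/8×row3 = (0, 0, 1, 0, -154/79)

rank = 4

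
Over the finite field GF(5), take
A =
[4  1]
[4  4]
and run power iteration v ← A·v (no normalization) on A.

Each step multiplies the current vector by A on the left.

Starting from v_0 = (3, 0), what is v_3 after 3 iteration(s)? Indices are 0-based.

v_0 = (3, 0).
v_1 = A·v_0 = (2, 2).
v_2 = A·v_1 = (0, 1).
v_3 = A·v_2 = (1, 4).

v_3 = (1, 4)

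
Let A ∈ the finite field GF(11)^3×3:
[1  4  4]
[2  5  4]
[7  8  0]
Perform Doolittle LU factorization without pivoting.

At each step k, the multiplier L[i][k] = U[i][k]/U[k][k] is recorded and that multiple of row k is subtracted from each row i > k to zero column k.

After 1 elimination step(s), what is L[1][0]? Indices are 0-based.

[col 0] pivot 1
  R1 -= 2*R0 → (0, 8, 7)  (L[1][0] := 2)
  R2 -= 7*R0 → (0, 2, 5)  (L[2][0] := 7)

L[1][0] = 2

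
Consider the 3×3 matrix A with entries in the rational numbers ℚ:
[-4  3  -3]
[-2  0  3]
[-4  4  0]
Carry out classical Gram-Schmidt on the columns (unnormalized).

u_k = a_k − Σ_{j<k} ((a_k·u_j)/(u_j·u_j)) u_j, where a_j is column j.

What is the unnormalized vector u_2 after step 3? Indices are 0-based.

u_2 = (-72/29, 36/29, 54/29)

Step 1: u_0 = a_0 = (-4, -2, -4).
Step 2: u_1 = a_1 − (-7/9)·u_0 = (-1/9, -14/9, 8/9).
Step 3: u_2 = a_2 − (1/6)·u_0 − (-39/29)·u_1 = (-72/29, 36/29, 54/29).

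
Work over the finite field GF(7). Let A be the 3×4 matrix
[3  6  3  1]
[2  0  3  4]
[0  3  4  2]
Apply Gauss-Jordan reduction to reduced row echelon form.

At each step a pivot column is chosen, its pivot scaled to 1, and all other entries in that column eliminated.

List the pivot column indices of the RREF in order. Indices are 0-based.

pivot columns: 0, 1, 2

pivot(0,0)=3: scale R0 → (1, 2, 1, 5)
  clear (1,0): R1 −= (2)R0 → (0, 3, 1, 1)
pivot(1,1)=3: scale R1 → (0, 1, 5, 5)
  clear (0,1): R0 −= (2)R1 → (1, 0, 5, 2)
  clear (2,1): R2 −= (3)R1 → (0, 0, 3, 1)
pivot(2,2)=3: scale R2 → (0, 0, 1, 5)
  clear (0,2): R0 −= (5)R2 → (1, 0, 0, 5)
  clear (1,2): R1 −= (5)R2 → (0, 1, 0, 1)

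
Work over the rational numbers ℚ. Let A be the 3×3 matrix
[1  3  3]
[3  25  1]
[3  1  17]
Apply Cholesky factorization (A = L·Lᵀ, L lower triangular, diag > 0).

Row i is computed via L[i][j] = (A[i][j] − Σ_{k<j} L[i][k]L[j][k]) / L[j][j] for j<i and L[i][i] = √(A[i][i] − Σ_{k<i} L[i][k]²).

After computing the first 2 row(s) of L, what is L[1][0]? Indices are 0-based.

Step 1: L[0][0] = √(1) = 1.
  L[1][0] = (3) / L[0][0] = 3.
Step 2: L[1][1] = √(16) = 4.

L[1][0] = 3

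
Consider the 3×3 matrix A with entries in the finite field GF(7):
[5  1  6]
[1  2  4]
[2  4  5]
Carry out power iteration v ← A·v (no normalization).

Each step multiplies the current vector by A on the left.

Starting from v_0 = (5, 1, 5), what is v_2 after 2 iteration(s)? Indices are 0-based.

v_2 = (2, 0, 2)

v_0 = (5, 1, 5).
v_1 = A·v_0 = (0, 6, 4).
v_2 = A·v_1 = (2, 0, 2).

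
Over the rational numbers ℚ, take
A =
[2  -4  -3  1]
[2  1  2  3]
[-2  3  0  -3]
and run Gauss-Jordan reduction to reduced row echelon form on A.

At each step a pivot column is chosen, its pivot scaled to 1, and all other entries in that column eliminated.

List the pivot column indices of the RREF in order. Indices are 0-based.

[1] R0 /= 2  ⇒  (1, -2, -3/2, 1/2)
     R1 -= 2·R0  ⇒  (0, 5, 5, 2)
     R2 -= -2·R0  ⇒  (0, -1, -3, -2)
[2] R1 /= 5  ⇒  (0, 1, 1, 2/5)
     R0 -= -2·R1  ⇒  (1, 0, 1/2, 13/10)
     R2 -= -1·R1  ⇒  (0, 0, -2, -8/5)
[3] R2 /= -2  ⇒  (0, 0, 1, 4/5)
     R0 -= 1/2·R2  ⇒  (1, 0, 0, 9/10)
     R1 -= 1·R2  ⇒  (0, 1, 0, -2/5)

pivot columns: 0, 1, 2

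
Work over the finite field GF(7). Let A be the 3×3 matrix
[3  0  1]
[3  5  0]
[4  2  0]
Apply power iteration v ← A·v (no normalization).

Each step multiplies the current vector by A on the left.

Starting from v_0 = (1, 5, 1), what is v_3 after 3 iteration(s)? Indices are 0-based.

v_3 = (3, 5, 2)

v_0 = (1, 5, 1).
v_1 = A·v_0 = (4, 0, 0).
v_2 = A·v_1 = (5, 5, 2).
v_3 = A·v_2 = (3, 5, 2).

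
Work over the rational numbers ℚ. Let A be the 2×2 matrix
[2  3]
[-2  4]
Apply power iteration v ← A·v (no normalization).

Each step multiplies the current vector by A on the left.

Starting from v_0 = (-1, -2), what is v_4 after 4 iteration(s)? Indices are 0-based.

v_0 = (-1, -2).
v_1 = A·v_0 = (-8, -6).
v_2 = A·v_1 = (-34, -8).
v_3 = A·v_2 = (-92, 36).
v_4 = A·v_3 = (-76, 328).

v_4 = (-76, 328)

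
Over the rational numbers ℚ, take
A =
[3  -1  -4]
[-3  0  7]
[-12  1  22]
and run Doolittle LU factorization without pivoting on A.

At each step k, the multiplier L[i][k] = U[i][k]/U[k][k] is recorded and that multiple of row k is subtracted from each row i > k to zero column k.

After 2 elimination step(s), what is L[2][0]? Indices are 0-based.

[col 0] pivot 3
  R1 -= -1*R0 → (0, -1, 3)  (L[1][0] := -1)
  R2 -= -4*R0 → (0, -3, 6)  (L[2][0] := -4)
[col 1] pivot -1
  R2 -= 3*R1 → (0, 0, -3)  (L[2][1] := 3)

L[2][0] = -4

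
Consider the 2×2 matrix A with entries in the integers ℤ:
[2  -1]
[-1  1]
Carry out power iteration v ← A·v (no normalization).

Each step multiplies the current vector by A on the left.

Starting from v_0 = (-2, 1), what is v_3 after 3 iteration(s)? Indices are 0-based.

v_0 = (-2, 1).
v_1 = A·v_0 = (-5, 3).
v_2 = A·v_1 = (-13, 8).
v_3 = A·v_2 = (-34, 21).

v_3 = (-34, 21)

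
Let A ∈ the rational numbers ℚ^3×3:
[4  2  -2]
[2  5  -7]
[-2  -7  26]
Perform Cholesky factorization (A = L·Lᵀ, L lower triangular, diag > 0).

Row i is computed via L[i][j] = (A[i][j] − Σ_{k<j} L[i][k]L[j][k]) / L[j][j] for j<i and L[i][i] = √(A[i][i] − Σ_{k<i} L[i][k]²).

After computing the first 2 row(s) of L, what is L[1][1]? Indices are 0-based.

Step 1: L[0][0] = √(4) = 2.
  L[1][0] = (2) / L[0][0] = 1.
Step 2: L[1][1] = √(4) = 2.

L[1][1] = 2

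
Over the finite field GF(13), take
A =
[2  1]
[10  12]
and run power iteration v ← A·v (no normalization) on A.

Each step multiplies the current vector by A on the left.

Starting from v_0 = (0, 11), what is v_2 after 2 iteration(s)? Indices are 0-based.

v_2 = (11, 4)

v_0 = (0, 11).
v_1 = A·v_0 = (11, 2).
v_2 = A·v_1 = (11, 4).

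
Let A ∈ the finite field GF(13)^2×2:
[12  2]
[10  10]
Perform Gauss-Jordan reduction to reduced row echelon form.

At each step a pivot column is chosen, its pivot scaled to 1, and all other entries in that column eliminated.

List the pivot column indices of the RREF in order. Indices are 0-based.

pivot(0,0)=12: scale R0 → (1, 11)
  clear (1,0): R1 −= (10)R0 → (0, 4)
pivot(1,1)=4: scale R1 → (0, 1)
  clear (0,1): R0 −= (11)R1 → (1, 0)

pivot columns: 0, 1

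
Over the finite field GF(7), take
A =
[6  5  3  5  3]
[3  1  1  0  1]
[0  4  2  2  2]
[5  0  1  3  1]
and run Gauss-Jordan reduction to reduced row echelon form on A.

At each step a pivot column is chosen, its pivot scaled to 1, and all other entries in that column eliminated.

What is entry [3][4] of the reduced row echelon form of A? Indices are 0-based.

M[3][4] = 0

pivot(0,0)=6: scale R0 → (1, 2, 4, 2, 4)
  clear (1,0): R1 −= (3)R0 → (0, 2, 3, 1, 3)
  clear (3,0): R3 −= (5)R0 → (0, 4, 2, 0, 2)
pivot(1,1)=2: scale R1 → (0, 1, 5, 4, 5)
  clear (0,1): R0 −= (2)R1 → (1, 0, 1, 1, 1)
  clear (2,1): R2 −= (4)R1 → (0, 0, 3, 0, 3)
  clear (3,1): R3 −= (4)R1 → (0, 0, 3, 5, 3)
pivot(2,2)=3: scale R2 → (0, 0, 1, 0, 1)
  clear (0,2): R0 −= (1)R2 → (1, 0, 0, 1, 0)
  clear (1,2): R1 −= (5)R2 → (0, 1, 0, 4, 0)
  clear (3,2): R3 −= (3)R2 → (0, 0, 0, 5, 0)
pivot(3,3)=5: scale R3 → (0, 0, 0, 1, 0)
  clear (0,3): R0 −= (1)R3 → (1, 0, 0, 0, 0)
  clear (1,3): R1 −= (4)R3 → (0, 1, 0, 0, 0)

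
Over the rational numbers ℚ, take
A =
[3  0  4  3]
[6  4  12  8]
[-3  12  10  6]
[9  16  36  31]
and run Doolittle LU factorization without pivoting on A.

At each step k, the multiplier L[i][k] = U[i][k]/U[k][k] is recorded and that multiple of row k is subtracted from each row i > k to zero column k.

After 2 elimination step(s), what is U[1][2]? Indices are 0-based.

Step 1: pivot at (0,0) is 3.
  row1 ← row1 − (2)·row0  ⇒  L[1][0]=2, U row1=(0, 4, 4, 2)
  row2 ← row2 − (-1)·row0  ⇒  L[2][0]=-1, U row2=(0, 12, 14, 9)
  row3 ← row3 − (3)·row0  ⇒  L[3][0]=3, U row3=(0, 16, 24, 22)
Step 2: pivot at (1,1) is 4.
  row2 ← row2 − (3)·row1  ⇒  L[2][1]=3, U row2=(0, 0, 2, 3)
  row3 ← row3 − (4)·row1  ⇒  L[3][1]=4, U row3=(0, 0, 8, 14)

U[1][2] = 4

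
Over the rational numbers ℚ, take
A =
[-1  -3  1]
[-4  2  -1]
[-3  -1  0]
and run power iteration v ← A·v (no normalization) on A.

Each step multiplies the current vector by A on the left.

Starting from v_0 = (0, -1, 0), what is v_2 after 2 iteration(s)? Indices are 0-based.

v_2 = (4, -17, -7)

v_0 = (0, -1, 0).
v_1 = A·v_0 = (3, -2, 1).
v_2 = A·v_1 = (4, -17, -7).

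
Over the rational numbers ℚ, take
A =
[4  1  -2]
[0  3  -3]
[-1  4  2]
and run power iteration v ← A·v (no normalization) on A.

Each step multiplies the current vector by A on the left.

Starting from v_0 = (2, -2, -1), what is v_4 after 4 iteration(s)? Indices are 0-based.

v_4 = (1587, 738, 459)

v_0 = (2, -2, -1).
v_1 = A·v_0 = (8, -3, -12).
v_2 = A·v_1 = (53, 27, -44).
v_3 = A·v_2 = (327, 213, -33).
v_4 = A·v_3 = (1587, 738, 459).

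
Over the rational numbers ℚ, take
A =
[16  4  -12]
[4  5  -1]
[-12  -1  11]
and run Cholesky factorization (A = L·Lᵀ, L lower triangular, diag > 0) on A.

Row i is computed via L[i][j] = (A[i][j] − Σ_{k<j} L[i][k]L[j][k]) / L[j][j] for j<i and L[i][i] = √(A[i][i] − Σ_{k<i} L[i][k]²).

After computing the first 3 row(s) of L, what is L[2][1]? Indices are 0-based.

L[2][1] = 1

Step 1: L[0][0] = √(16) = 4.
  L[1][0] = (4) / L[0][0] = 1.
Step 2: L[1][1] = √(4) = 2.
  L[2][0] = (-12) / L[0][0] = -3.
  L[2][1] = (2) / L[1][1] = 1.
Step 3: L[2][2] = √(1) = 1.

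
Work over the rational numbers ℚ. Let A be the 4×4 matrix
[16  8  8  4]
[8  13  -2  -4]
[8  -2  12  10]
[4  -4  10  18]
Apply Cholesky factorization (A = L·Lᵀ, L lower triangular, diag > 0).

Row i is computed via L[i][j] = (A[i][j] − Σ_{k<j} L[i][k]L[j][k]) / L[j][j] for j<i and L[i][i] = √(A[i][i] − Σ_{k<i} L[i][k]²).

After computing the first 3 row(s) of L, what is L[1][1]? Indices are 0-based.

Step 1: L[0][0] = √(16) = 4.
  L[1][0] = (8) / L[0][0] = 2.
Step 2: L[1][1] = √(9) = 3.
  L[2][0] = (8) / L[0][0] = 2.
  L[2][1] = (-6) / L[1][1] = -2.
Step 3: L[2][2] = √(4) = 2.

L[1][1] = 3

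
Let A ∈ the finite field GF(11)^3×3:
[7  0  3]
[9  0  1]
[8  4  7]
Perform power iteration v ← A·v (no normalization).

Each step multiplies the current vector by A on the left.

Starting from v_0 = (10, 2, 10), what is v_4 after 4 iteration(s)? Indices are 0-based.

v_0 = (10, 2, 10).
v_1 = A·v_0 = (1, 1, 4).
v_2 = A·v_1 = (8, 2, 7).
v_3 = A·v_2 = (0, 2, 0).
v_4 = A·v_3 = (0, 0, 8).

v_4 = (0, 0, 8)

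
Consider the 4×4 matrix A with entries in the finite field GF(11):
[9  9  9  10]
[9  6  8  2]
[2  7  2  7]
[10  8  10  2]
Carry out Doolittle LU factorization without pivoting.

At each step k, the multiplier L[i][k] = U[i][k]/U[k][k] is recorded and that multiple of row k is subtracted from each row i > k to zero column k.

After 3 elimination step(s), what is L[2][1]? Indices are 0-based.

k=0: U[0][0]=9
  eliminate (1,0): mult=1, new row 1: (0, 8, 10, 3); set L[1][0]=1
  eliminate (2,0): mult=10, new row 2: (0, 5, 0, 6); set L[2][0]=10
  eliminate (3,0): mult=6, new row 3: (0, 9, 0, 8); set L[3][0]=6
k=1: U[1][1]=8
  eliminate (2,1): mult=2, new row 2: (0, 0, 2, 0); set L[2][1]=2
  eliminate (3,1): mult=8, new row 3: (0, 0, 8, 6); set L[3][1]=8
k=2: U[2][2]=2
  eliminate (3,2): mult=4, new row 3: (0, 0, 0, 6); set L[3][2]=4

L[2][1] = 2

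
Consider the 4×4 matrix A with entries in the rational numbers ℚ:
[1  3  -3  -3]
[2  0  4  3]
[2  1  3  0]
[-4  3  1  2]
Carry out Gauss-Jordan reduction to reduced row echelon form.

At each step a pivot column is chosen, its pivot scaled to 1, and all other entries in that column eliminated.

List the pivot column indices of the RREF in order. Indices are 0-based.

[1] R0 /= 1  ⇒  (1, 3, -3, -3)
     R1 -= 2·R0  ⇒  (0, -6, 10, 9)
     R2 -= 2·R0  ⇒  (0, -5, 9, 6)
     R3 -= -4·R0  ⇒  (0, 15, -11, -10)
[2] R1 /= -6  ⇒  (0, 1, -5/3, -3/2)
     R0 -= 3·R1  ⇒  (1, 0, 2, 3/2)
     R2 -= -5·R1  ⇒  (0, 0, 2/3, -3/2)
     R3 -= 15·R1  ⇒  (0, 0, 14, 25/2)
[3] R2 /= 2/3  ⇒  (0, 0, 1, -9/4)
     R0 -= 2·R2  ⇒  (1, 0, 0, 6)
     R1 -= -5/3·R2  ⇒  (0, 1, 0, -21/4)
     R3 -= 14·R2  ⇒  (0, 0, 0, 44)
[4] R3 /= 44  ⇒  (0, 0, 0, 1)
     R0 -= 6·R3  ⇒  (1, 0, 0, 0)
     R1 -= -21/4·R3  ⇒  (0, 1, 0, 0)
     R2 -= -9/4·R3  ⇒  (0, 0, 1, 0)

pivot columns: 0, 1, 2, 3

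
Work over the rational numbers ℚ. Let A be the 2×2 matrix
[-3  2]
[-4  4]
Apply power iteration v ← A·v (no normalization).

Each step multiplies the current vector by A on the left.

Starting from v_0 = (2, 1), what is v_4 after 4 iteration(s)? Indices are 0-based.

v_0 = (2, 1).
v_1 = A·v_0 = (-4, -4).
v_2 = A·v_1 = (4, 0).
v_3 = A·v_2 = (-12, -16).
v_4 = A·v_3 = (4, -16).

v_4 = (4, -16)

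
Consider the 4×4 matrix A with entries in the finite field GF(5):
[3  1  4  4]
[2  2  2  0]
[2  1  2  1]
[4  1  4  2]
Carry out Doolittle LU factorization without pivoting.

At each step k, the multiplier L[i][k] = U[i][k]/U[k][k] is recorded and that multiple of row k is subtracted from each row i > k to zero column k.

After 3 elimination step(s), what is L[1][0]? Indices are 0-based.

L[1][0] = 4

Step 1: pivot at (0,0) is 3.
  row1 ← row1 − (4)·row0  ⇒  L[1][0]=4, U row1=(0, 3, 1, 4)
  row2 ← row2 − (4)·row0  ⇒  L[2][0]=4, U row2=(0, 2, 1, 0)
  row3 ← row3 − (3)·row0  ⇒  L[3][0]=3, U row3=(0, 3, 2, 0)
Step 2: pivot at (1,1) is 3.
  row2 ← row2 − (4)·row1  ⇒  L[2][1]=4, U row2=(0, 0, 2, 4)
  row3 ← row3 − (1)·row1  ⇒  L[3][1]=1, U row3=(0, 0, 1, 1)
Step 3: pivot at (2,2) is 2.
  row3 ← row3 − (3)·row2  ⇒  L[3][2]=3, U row3=(0, 0, 0, 4)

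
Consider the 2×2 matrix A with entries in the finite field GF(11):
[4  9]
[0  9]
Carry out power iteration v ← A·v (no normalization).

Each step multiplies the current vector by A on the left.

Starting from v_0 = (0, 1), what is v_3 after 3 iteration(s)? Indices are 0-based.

v_3 = (9, 3)

v_0 = (0, 1).
v_1 = A·v_0 = (9, 9).
v_2 = A·v_1 = (7, 4).
v_3 = A·v_2 = (9, 3).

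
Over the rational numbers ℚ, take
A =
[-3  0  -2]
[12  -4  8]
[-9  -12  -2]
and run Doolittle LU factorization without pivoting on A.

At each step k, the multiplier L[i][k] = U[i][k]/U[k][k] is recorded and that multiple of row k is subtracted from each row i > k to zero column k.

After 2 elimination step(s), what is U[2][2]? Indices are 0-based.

Step 1: pivot at (0,0) is -3.
  row1 ← row1 − (-4)·row0  ⇒  L[1][0]=-4, U row1=(0, -4, 0)
  row2 ← row2 − (3)·row0  ⇒  L[2][0]=3, U row2=(0, -12, 4)
Step 2: pivot at (1,1) is -4.
  row2 ← row2 − (3)·row1  ⇒  L[2][1]=3, U row2=(0, 0, 4)

U[2][2] = 4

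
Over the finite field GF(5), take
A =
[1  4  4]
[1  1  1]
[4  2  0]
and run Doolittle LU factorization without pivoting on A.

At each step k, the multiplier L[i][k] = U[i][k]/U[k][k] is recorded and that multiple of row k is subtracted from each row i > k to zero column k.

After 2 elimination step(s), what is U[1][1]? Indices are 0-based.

[col 0] pivot 1
  R1 -= 1*R0 → (0, 2, 2)  (L[1][0] := 1)
  R2 -= 4*R0 → (0, 1, 4)  (L[2][0] := 4)
[col 1] pivot 2
  R2 -= 3*R1 → (0, 0, 3)  (L[2][1] := 3)

U[1][1] = 2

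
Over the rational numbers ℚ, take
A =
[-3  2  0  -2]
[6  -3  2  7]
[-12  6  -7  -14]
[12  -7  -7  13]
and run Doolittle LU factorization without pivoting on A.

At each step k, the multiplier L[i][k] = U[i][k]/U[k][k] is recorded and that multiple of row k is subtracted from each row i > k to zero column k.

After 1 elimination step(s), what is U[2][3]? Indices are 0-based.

k=0: U[0][0]=-3
  eliminate (1,0): mult=-2, new row 1: (0, 1, 2, 3); set L[1][0]=-2
  eliminate (2,0): mult=4, new row 2: (0, -2, -7, -6); set L[2][0]=4
  eliminate (3,0): mult=-4, new row 3: (0, 1, -7, 5); set L[3][0]=-4

U[2][3] = -6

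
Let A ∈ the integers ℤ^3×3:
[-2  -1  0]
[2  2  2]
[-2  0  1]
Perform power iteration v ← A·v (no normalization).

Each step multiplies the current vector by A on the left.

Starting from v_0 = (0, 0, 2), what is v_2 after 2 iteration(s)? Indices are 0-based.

v_0 = (0, 0, 2).
v_1 = A·v_0 = (0, 4, 2).
v_2 = A·v_1 = (-4, 12, 2).

v_2 = (-4, 12, 2)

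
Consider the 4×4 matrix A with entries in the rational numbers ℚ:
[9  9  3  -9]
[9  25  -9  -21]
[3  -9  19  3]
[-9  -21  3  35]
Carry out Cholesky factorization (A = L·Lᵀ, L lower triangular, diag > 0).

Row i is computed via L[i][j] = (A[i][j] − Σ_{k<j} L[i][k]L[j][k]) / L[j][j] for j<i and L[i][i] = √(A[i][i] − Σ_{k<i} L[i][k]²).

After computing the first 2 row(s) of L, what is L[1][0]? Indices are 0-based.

L[1][0] = 3

Step 1: L[0][0] = √(9) = 3.
  L[1][0] = (9) / L[0][0] = 3.
Step 2: L[1][1] = √(16) = 4.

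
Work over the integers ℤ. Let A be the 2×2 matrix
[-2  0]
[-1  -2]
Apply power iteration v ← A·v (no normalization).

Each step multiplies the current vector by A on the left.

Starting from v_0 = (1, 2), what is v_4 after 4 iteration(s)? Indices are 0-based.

v_0 = (1, 2).
v_1 = A·v_0 = (-2, -5).
v_2 = A·v_1 = (4, 12).
v_3 = A·v_2 = (-8, -28).
v_4 = A·v_3 = (16, 64).

v_4 = (16, 64)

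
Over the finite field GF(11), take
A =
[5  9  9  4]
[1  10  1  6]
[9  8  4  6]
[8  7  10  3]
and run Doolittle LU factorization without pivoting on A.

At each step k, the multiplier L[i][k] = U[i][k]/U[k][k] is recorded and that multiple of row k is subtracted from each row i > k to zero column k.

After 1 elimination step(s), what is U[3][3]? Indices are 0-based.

[col 0] pivot 5
  R1 -= 9*R0 → (0, 6, 8, 3)  (L[1][0] := 9)
  R2 -= 4*R0 → (0, 5, 1, 1)  (L[2][0] := 4)
  R3 -= 6*R0 → (0, 8, 0, 1)  (L[3][0] := 6)

U[3][3] = 1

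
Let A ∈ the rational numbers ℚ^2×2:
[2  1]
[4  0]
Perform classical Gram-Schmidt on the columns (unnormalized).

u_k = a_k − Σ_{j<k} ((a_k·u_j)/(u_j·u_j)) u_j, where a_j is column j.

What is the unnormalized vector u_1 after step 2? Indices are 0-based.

u_1 = (4/5, -2/5)

Step 1: u_0 = a_0 = (2, 4).
Step 2: u_1 = a_1 − (1/10)·u_0 = (4/5, -2/5).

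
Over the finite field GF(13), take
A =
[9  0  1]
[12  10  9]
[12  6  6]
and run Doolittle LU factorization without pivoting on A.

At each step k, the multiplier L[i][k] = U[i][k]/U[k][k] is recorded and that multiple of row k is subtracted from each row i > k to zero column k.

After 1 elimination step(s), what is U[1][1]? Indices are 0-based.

Step 1: pivot at (0,0) is 9.
  row1 ← row1 − (10)·row0  ⇒  L[1][0]=10, U row1=(0, 10, 12)
  row2 ← row2 − (10)·row0  ⇒  L[2][0]=10, U row2=(0, 6, 9)

U[1][1] = 10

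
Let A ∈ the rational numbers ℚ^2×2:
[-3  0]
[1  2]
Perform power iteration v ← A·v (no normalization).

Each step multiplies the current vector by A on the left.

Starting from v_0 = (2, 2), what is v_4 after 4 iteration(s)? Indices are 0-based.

v_0 = (2, 2).
v_1 = A·v_0 = (-6, 6).
v_2 = A·v_1 = (18, 6).
v_3 = A·v_2 = (-54, 30).
v_4 = A·v_3 = (162, 6).

v_4 = (162, 6)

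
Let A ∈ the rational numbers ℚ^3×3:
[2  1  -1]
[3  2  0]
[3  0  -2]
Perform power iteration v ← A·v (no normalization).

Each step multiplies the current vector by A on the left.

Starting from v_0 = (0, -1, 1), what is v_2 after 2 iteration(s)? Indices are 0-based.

v_2 = (-4, -10, -2)

v_0 = (0, -1, 1).
v_1 = A·v_0 = (-2, -2, -2).
v_2 = A·v_1 = (-4, -10, -2).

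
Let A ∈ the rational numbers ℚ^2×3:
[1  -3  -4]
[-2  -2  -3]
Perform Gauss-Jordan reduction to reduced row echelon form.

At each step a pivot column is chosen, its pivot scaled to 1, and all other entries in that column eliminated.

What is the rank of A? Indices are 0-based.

pivot(0,0)=1: scale R0 → (1, -3, -4)
  clear (1,0): R1 −= (-2)R0 → (0, -8, -11)
pivot(1,1)=-8: scale R1 → (0, 1, 11/8)
  clear (0,1): R0 −= (-3)R1 → (1, 0, 1/8)

rank = 2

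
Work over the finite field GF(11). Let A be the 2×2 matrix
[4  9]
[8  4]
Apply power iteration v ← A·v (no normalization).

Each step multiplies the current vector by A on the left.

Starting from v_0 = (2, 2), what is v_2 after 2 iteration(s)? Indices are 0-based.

v_0 = (2, 2).
v_1 = A·v_0 = (4, 2).
v_2 = A·v_1 = (1, 7).

v_2 = (1, 7)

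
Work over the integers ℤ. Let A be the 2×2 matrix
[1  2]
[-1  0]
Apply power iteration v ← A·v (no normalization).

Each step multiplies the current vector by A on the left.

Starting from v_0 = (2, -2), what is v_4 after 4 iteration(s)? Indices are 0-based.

v_4 = (10, 2)

v_0 = (2, -2).
v_1 = A·v_0 = (-2, -2).
v_2 = A·v_1 = (-6, 2).
v_3 = A·v_2 = (-2, 6).
v_4 = A·v_3 = (10, 2).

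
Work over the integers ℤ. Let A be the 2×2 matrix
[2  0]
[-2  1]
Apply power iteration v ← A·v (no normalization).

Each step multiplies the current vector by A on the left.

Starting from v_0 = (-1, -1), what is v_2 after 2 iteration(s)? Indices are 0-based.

v_2 = (-4, 5)

v_0 = (-1, -1).
v_1 = A·v_0 = (-2, 1).
v_2 = A·v_1 = (-4, 5).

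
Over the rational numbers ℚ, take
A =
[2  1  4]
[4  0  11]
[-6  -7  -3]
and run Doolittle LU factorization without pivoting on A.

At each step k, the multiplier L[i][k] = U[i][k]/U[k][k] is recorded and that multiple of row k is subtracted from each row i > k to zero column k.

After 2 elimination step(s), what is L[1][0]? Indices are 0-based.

k=0: U[0][0]=2
  eliminate (1,0): mult=2, new row 1: (0, -2, 3); set L[1][0]=2
  eliminate (2,0): mult=-3, new row 2: (0, -4, 9); set L[2][0]=-3
k=1: U[1][1]=-2
  eliminate (2,1): mult=2, new row 2: (0, 0, 3); set L[2][1]=2

L[1][0] = 2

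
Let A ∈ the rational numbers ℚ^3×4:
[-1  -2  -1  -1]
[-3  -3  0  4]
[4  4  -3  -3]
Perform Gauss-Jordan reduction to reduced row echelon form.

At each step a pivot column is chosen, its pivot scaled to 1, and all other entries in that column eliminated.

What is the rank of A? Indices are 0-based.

rank = 3

step 1: normalize row 0 (÷-1) = (1, 2, 1, 1)
  row 1: subtract -3×row0 = (0, 3, 3, 7)
  row 2: subtract 4×row0 = (0, -4, -7, -7)
step 2: normalize row 1 (÷3) = (0, 1, 1, 7/3)
  row 0: subtract 2×row1 = (1, 0, -1, -11/3)
  row 2: subtract -4×row1 = (0, 0, -3, 7/3)
step 3: normalize row 2 (÷-3) = (0, 0, 1, -7/9)
  row 0: subtract -1×row2 = (1, 0, 0, -40/9)
  row 1: subtract 1×row2 = (0, 1, 0, 28/9)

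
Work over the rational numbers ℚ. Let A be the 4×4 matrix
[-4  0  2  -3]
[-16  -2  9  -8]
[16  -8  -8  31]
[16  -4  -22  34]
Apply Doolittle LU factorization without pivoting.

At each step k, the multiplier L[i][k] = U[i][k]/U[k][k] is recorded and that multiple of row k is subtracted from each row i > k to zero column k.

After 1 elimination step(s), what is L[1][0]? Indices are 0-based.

L[1][0] = 4

Step 1: pivot at (0,0) is -4.
  row1 ← row1 − (4)·row0  ⇒  L[1][0]=4, U row1=(0, -2, 1, 4)
  row2 ← row2 − (-4)·row0  ⇒  L[2][0]=-4, U row2=(0, -8, 0, 19)
  row3 ← row3 − (-4)·row0  ⇒  L[3][0]=-4, U row3=(0, -4, -14, 22)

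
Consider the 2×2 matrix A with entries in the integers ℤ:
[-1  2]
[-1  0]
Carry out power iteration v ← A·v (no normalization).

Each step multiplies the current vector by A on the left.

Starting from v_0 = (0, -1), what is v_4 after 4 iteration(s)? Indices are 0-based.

v_4 = (-6, -2)

v_0 = (0, -1).
v_1 = A·v_0 = (-2, 0).
v_2 = A·v_1 = (2, 2).
v_3 = A·v_2 = (2, -2).
v_4 = A·v_3 = (-6, -2).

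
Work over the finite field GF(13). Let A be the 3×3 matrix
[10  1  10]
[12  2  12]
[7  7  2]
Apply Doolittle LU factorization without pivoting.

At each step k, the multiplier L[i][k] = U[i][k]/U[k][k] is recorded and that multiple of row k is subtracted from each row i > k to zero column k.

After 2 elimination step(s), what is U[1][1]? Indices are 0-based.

[col 0] pivot 10
  R1 -= 9*R0 → (0, 6, 0)  (L[1][0] := 9)
  R2 -= 2*R0 → (0, 5, 8)  (L[2][0] := 2)
[col 1] pivot 6
  R2 -= 3*R1 → (0, 0, 8)  (L[2][1] := 3)

U[1][1] = 6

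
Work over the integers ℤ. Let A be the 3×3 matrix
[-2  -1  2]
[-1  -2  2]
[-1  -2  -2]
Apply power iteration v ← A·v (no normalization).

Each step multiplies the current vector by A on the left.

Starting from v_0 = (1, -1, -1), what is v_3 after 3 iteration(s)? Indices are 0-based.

v_0 = (1, -1, -1).
v_1 = A·v_0 = (-3, -1, 3).
v_2 = A·v_1 = (13, 11, -1).
v_3 = A·v_2 = (-39, -37, -33).

v_3 = (-39, -37, -33)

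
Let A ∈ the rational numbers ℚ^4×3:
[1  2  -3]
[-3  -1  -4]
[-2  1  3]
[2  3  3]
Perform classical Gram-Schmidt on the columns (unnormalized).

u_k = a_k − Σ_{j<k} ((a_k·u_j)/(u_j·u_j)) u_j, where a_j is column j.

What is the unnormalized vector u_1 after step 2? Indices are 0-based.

u_1 = (3/2, 1/2, 2, 2)

Step 1: u_0 = a_0 = (1, -3, -2, 2).
Step 2: u_1 = a_1 − (1/2)·u_0 = (3/2, 1/2, 2, 2).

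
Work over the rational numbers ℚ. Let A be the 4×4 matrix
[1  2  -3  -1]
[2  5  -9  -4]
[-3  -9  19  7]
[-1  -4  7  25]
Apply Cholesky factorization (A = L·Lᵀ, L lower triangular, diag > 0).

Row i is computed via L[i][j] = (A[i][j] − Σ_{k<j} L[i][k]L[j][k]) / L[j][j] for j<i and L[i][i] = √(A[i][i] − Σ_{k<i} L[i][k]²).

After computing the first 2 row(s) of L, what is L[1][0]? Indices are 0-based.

Step 1: L[0][0] = √(1) = 1.
  L[1][0] = (2) / L[0][0] = 2.
Step 2: L[1][1] = √(1) = 1.

L[1][0] = 2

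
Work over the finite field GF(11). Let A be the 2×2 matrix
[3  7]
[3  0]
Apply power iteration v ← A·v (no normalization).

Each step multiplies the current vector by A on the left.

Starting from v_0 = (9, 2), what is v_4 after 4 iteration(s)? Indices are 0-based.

v_0 = (9, 2).
v_1 = A·v_0 = (8, 5).
v_2 = A·v_1 = (4, 2).
v_3 = A·v_2 = (4, 1).
v_4 = A·v_3 = (8, 1).

v_4 = (8, 1)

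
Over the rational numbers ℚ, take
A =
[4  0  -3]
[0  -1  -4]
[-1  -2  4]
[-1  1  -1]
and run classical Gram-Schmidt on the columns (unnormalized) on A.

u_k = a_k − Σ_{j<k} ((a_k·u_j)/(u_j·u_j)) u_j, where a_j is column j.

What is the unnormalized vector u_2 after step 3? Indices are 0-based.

u_2 = (19/107, -503/107, 193/107, -117/107)

Step 1: u_0 = a_0 = (4, 0, -1, -1).
Step 2: u_1 = a_1 − (1/18)·u_0 = (-2/9, -1, -35/18, 19/18).
Step 3: u_2 = a_2 − (-5/6)·u_0 − (-75/107)·u_1 = (19/107, -503/107, 193/107, -117/107).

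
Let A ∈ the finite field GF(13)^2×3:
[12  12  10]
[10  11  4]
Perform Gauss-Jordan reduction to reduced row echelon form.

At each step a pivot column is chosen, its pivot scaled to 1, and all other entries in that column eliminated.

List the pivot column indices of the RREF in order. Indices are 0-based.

pivot columns: 0, 1

step 1: normalize row 0 (÷12) = (1, 1, 3)
  row 1: subtract 10×row0 = (0, 1, 0)
step 2: normalize row 1 (÷1) = (0, 1, 0)
  row 0: subtract 1×row1 = (1, 0, 3)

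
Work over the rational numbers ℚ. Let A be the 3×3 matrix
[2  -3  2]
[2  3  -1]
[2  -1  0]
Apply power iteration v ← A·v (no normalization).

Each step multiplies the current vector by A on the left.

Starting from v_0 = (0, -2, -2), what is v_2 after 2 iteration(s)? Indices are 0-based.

v_2 = (20, -10, 8)

v_0 = (0, -2, -2).
v_1 = A·v_0 = (2, -4, 2).
v_2 = A·v_1 = (20, -10, 8).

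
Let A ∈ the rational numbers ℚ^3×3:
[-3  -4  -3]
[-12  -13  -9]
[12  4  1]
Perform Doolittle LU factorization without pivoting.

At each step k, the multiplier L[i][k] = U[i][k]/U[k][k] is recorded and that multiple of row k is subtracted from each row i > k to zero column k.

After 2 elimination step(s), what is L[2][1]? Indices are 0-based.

L[2][1] = -4

[col 0] pivot -3
  R1 -= 4*R0 → (0, 3, 3)  (L[1][0] := 4)
  R2 -= -4*R0 → (0, -12, -11)  (L[2][0] := -4)
[col 1] pivot 3
  R2 -= -4*R1 → (0, 0, 1)  (L[2][1] := -4)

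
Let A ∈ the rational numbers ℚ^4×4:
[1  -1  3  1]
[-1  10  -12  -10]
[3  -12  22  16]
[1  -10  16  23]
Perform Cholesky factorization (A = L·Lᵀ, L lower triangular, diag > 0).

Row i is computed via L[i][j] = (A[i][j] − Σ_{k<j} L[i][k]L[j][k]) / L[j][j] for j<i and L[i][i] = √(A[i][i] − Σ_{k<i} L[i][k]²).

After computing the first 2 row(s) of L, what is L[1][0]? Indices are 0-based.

Step 1: L[0][0] = √(1) = 1.
  L[1][0] = (-1) / L[0][0] = -1.
Step 2: L[1][1] = √(9) = 3.

L[1][0] = -1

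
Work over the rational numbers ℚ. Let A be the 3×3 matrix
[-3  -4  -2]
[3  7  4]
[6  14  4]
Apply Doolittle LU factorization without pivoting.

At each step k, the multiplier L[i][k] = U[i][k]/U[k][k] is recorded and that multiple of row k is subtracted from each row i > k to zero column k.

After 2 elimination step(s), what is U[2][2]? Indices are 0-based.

[col 0] pivot -3
  R1 -= -1*R0 → (0, 3, 2)  (L[1][0] := -1)
  R2 -= -2*R0 → (0, 6, 0)  (L[2][0] := -2)
[col 1] pivot 3
  R2 -= 2*R1 → (0, 0, -4)  (L[2][1] := 2)

U[2][2] = -4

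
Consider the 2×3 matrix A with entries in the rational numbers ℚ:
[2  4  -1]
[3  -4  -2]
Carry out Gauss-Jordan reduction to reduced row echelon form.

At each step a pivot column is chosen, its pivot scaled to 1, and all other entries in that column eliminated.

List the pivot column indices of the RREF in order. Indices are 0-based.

pivot columns: 0, 1

pivot(0,0)=2: scale R0 → (1, 2, -1/2)
  clear (1,0): R1 −= (3)R0 → (0, -10, -1/2)
pivot(1,1)=-10: scale R1 → (0, 1, 1/20)
  clear (0,1): R0 −= (2)R1 → (1, 0, -3/5)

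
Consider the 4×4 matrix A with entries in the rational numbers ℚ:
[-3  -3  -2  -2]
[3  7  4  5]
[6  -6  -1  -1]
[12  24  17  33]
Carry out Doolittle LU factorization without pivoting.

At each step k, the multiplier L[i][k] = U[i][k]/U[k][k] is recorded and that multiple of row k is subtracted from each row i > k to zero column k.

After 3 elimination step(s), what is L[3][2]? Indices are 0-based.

L[3][2] = 3

k=0: U[0][0]=-3
  eliminate (1,0): mult=-1, new row 1: (0, 4, 2, 3); set L[1][0]=-1
  eliminate (2,0): mult=-2, new row 2: (0, -12, -5, -5); set L[2][0]=-2
  eliminate (3,0): mult=-4, new row 3: (0, 12, 9, 25); set L[3][0]=-4
k=1: U[1][1]=4
  eliminate (2,1): mult=-3, new row 2: (0, 0, 1, 4); set L[2][1]=-3
  eliminate (3,1): mult=3, new row 3: (0, 0, 3, 16); set L[3][1]=3
k=2: U[2][2]=1
  eliminate (3,2): mult=3, new row 3: (0, 0, 0, 4); set L[3][2]=3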